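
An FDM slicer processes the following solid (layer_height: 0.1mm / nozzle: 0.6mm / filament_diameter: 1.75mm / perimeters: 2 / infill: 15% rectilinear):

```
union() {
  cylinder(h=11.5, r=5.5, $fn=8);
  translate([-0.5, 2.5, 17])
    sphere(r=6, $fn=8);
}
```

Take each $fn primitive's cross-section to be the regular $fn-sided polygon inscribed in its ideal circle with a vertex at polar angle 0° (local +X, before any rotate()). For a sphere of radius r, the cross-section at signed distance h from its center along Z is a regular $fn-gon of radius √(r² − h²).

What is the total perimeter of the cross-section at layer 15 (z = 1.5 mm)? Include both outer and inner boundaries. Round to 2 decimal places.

33.68 mm

At z = 1.5 mm: the r=5.5 cylinder contributes a regular 8-gon of circumradius 5.5 (perimeter = 2·8·5.500·sin(180°/8) = 33.68 mm); the sphere at (-0.5, 2.5) is not intersected at this z (|z−center|=15.500 > r=6); Taking the union: only the r=5.5 cylinder is present, so the union is just that shape — boundary = 33.68 mm. Overall, the cross-section is a single solid region. Total boundary length (outer) = 33.68 mm.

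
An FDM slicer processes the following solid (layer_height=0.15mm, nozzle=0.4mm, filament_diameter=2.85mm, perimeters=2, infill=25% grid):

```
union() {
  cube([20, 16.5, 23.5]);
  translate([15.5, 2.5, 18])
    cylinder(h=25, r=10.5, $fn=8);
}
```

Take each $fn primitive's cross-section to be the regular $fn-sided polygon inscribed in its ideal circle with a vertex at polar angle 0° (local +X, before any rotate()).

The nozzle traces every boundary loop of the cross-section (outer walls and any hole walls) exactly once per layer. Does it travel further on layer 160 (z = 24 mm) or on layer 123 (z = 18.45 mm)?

Layer 160 (z = 24): the cube does not reach this height (z outside [0, 23.5]); the cylinder at (15.5, 2.5): section is a regular 8-gon, circumradius r=10.5 (perimeter = 2·8·10.500·sin(180°/8) = 64.29 mm); Taking the union: only the r=10.5 cylinder at (15.5, 2.5) is present, so the union is just that shape — boundary = 64.29 mm. So its perimeter = 64.29 mm. Layer 123 (z = 18.45): the cube (footprint 20×16.5) is included at this height (perimeter 73.00 mm); the r=10.5 cylinder at (15.5, 2.5) gives a regular 8-gon of circumradius 10.5 (constant along its height) (perimeter = 2·8·10.500·sin(180°/8) = 64.29 mm); Taking the union: the regions partially overlap (shared area 157.22 mm²), so the edge portions inside another operand are dropped and the merged outline is re-measured after clipping — boundary = 88.54 mm. So its perimeter = 88.54 mm. Layer 123 is larger (88.54 vs 64.29 mm).

layer 123 (z = 18.45 mm)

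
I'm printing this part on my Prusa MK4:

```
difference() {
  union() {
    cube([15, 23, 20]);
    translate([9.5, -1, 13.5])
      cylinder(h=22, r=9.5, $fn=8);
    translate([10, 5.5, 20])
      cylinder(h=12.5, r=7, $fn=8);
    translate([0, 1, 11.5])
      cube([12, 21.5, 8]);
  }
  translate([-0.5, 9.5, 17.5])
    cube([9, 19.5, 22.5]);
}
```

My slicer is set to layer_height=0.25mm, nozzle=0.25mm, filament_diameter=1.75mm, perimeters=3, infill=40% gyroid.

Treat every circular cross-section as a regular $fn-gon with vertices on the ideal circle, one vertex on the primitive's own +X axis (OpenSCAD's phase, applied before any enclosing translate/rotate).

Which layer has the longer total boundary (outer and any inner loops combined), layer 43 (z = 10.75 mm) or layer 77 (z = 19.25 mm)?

layer 77 (z = 19.25 mm)

Layer 43 (z = 10.75): the 15×23 cube contributes its full rectangle (perimeter 76.00 mm); the cylinder at (9.5, -1) does not reach this height (z outside [13.5, 35.5]); the cylinder at (10, 5.5) is absent (z outside [20, 32.5]); the cube at (0, 1) does not reach this height (z outside [11.5, 19.5]); Merging all regions: only the 15×23 cube is present, so the union is just that shape — boundary = 76.00 mm; the cube at (-0.5, 9.5) is not intersected at this z (z outside [17.5, 40]); Taking the first minus the rest: none of the subtracted shapes is present at this height, so the result so far is unchanged — boundary = 76.00 mm. So its perimeter = 76.00 mm. Layer 77 (z = 19.25): the cube (footprint 15×23) is included at this height (perimeter 76.00 mm); the r=9.5 cylinder at (9.5, -1) gives a regular 8-gon of circumradius 9.5 (constant along its height) (perimeter = 2·8·9.500·sin(180°/8) = 58.17 mm); the cylinder at (10, 5.5) is not intersected at this z (z outside [20, 32.5]); the 12×21.5 cube at (0, 1) contributes its full rectangle (perimeter 67.00 mm); Merging all regions: the regions partially overlap (shared area 353.01 mm²), so the edge portions inside another operand are dropped and the merged outline is re-measured after clipping — boundary = 93.95 mm; the cube at (-0.5, 9.5) (footprint 9×19.5) is included at this height (perimeter 57.00 mm); After the difference (first − rest): starting from the result so far, the 9×19.5 cube at (-0.5, 9.5) partially overlaps it — only the 114.75 mm² overlap (of its 175.50 mm²) is removed, clipping the outline — boundary = 93.95 mm. So its perimeter = 93.95 mm. Layer 77 is larger (93.95 vs 76.00 mm).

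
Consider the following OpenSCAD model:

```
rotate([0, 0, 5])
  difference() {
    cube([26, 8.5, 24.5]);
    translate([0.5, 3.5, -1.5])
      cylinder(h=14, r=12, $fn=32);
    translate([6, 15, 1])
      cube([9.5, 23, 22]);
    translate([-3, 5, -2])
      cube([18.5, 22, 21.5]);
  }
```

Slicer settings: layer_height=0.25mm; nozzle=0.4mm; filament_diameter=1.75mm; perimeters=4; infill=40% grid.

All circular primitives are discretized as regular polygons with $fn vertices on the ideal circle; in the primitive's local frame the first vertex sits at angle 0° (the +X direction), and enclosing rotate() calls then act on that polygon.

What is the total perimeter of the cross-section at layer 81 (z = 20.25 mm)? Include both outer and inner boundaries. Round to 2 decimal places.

69.00 mm

At z = 20.25 mm: the cube (footprint 26×8.5) is included at this height (perimeter 69.00 mm); the cylinder at (0.5, 3.5) does not reach this height (z outside [-1.5, 12.5]); the cube at (6, 15) (footprint 9.5×23) is included at this height (perimeter 65.00 mm); the cube at (-3, 5) is not intersected at this z (z outside [-2, 19.5]); Taking the first minus the rest: starting from the 26×8.5 cube, the 9.5×23 cube at (6, 15) misses the remaining region (no effect) — boundary = 69.00 mm; (whole slice rotated 5° about Z — lengths, areas and connectivity unchanged). Overall, the cross-section is a single solid region. Total boundary length (outer) = 69.00 mm.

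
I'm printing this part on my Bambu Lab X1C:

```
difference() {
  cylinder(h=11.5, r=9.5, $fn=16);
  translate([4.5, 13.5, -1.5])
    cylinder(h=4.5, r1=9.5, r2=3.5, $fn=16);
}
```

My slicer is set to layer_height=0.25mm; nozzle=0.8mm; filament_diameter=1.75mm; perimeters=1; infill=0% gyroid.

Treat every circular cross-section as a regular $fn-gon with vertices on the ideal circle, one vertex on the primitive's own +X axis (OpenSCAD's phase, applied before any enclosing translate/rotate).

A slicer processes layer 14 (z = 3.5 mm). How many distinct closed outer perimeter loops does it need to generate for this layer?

At z = 3.5 mm: the r=9.5 cylinder contributes a regular 16-gon of circumradius 9.5; the cone at (4.5, 13.5) is absent (z outside [-1.5, 3]); Taking the first minus the rest: none of the subtracted shapes is present at this height, so the r=9.5 cylinder is unchanged — 1 connected region. The result has 1 disconnected region.

1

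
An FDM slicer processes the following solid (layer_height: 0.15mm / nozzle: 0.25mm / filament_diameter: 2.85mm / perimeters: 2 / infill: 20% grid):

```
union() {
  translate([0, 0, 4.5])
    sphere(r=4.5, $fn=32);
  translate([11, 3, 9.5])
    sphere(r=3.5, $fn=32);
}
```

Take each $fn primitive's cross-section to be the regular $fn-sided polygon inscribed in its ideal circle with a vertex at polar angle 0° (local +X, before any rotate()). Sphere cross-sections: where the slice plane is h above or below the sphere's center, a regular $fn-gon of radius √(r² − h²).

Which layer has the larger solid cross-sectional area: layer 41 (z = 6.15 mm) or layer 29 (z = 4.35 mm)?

layer 29 (z = 4.35 mm)

Layer 41 (z = 6.15): the sphere: section is a regular 32-gon, circumradius = √(r²−h²) = √(4.5²−1.65²) = 4.187 (area = (32/2)·4.187²·sin(360°/32) = 54.71 mm²); the r=3.5 sphere at (11, 3) contributes a regular 32-gon of circumradius √(3.5²−3.35²) = 1.014 (area = (32/2)·1.014²·sin(360°/32) = 3.21 mm²); Merging all regions: the 2 present regions are separate (no shared area or edge), so areas and boundary lengths simply add and each stays a separate island — area = 57.92 mm². So its area = 57.92 mm². Layer 29 (z = 4.35): the r=4.5 sphere contributes a regular 32-gon of circumradius √(4.5²−0.15²) = 4.497 (area = (32/2)·4.497²·sin(360°/32) = 63.14 mm²); the sphere at (11, 3) does not reach this height (|z−center|=5.150 > r=3.5); Merging all regions: only the r=4.5 sphere is present, so the union is just that shape — area = 63.14 mm². So its area = 63.14 mm². Layer 29 is larger (63.14 vs 57.92 mm²).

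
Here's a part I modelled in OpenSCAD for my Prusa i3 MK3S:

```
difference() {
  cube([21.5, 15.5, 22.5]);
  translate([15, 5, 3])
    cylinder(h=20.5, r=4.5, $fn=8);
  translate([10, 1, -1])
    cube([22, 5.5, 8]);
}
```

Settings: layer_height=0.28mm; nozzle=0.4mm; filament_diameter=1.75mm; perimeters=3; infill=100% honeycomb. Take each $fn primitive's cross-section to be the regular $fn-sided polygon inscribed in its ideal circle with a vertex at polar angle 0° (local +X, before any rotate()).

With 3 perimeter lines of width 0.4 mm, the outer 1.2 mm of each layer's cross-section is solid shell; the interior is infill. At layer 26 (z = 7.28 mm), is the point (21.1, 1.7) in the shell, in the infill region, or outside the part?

At z = 7.28 mm: the cube (footprint 21.5×15.5) is included at this height; the cylinder at (15, 5): section is a regular 8-gon, circumradius r=4.5; the cube at (10, 1) is absent (z outside [-1, 7]); Taking the first minus the rest: starting from the 21.5×15.5 cube, the r=4.5 cylinder at (15, 5) lies wholly inside it (removes its full 57.28 mm² and its 27.55 mm outline becomes a hole wall) — 1 connected region with 1 hole. Overall, the cross-section is one region with 1 hole. The nearest boundary edge runs (21.50, 15.50)→(21.50, 0.00); distance from the point to it = 0.40 mm. The point is inside the cross-section, 0.40 mm from the nearest boundary — within the 1.2 mm shell band (3 × 0.4).

shell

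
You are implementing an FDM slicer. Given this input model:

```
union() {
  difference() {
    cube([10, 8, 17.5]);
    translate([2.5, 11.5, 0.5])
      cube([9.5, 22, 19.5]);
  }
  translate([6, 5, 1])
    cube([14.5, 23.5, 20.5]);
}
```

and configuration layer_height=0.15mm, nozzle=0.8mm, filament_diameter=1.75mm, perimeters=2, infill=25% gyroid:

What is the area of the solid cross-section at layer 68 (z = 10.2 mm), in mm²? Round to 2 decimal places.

408.75 mm²

At z = 10.2 mm: the cube is present — its section is the full 10×8 rectangle (area 80.00 mm²); the cube at (2.5, 11.5) is present — its section is the full 9.5×22 rectangle (area 209.00 mm²); After the difference (first − rest): starting from the 10×8 cube (80.00 mm²), the 9.5×22 cube at (2.5, 11.5) misses the remaining region (no effect) — area = 80.00 mm²; the cube at (6, 5) (footprint 14.5×23.5) is included at this height (area 340.75 mm²); Taking the union: the regions partially overlap — summed areas 420.75 mm² minus the doubly-counted overlap 12.00 mm² gives 408.75 mm² — area = 408.75 mm². Overall, the cross-section is a single solid region. Net area = 408.75 mm².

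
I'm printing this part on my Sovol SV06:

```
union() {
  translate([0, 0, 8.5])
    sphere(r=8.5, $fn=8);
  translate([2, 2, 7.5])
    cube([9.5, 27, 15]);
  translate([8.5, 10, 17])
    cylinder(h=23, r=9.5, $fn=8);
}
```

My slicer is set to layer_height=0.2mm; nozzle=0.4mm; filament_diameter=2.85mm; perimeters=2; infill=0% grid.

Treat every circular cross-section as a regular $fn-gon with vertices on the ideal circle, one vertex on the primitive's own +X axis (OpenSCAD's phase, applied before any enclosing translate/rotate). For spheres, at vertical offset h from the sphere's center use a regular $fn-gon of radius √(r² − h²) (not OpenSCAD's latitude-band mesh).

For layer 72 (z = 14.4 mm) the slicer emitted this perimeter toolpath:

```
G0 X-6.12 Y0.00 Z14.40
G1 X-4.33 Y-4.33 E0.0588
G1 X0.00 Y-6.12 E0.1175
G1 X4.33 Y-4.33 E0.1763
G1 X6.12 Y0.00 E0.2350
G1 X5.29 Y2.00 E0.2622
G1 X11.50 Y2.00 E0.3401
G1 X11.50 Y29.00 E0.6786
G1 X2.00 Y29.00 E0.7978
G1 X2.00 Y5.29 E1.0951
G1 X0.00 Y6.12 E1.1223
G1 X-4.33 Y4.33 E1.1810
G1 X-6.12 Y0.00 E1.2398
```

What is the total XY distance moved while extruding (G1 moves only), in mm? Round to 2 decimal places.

Sum the Euclidean lengths of each G1 segment: total = 98.86 mm.

98.86 mm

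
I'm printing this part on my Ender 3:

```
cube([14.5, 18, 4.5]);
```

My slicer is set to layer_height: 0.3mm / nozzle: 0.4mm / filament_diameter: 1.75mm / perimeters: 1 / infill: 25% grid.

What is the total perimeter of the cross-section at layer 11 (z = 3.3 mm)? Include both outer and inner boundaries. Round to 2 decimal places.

At z = 3.3 mm: the cube is present — its section is the full 14.5×18 rectangle (perimeter 65.00 mm). Overall, the cross-section is a single solid region. Total boundary length (outer) = 65.00 mm.

65.00 mm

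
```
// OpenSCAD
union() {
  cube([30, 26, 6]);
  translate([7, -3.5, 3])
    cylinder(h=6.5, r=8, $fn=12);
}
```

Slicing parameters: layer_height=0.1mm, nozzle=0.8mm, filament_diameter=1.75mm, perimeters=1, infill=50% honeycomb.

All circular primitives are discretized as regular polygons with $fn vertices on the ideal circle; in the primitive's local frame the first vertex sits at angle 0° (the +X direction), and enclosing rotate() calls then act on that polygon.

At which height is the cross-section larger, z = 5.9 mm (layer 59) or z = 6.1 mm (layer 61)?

layer 59 (z = 5.9 mm)

Layer 59 (z = 5.9): the cube (footprint 30×26) is included at this height (area 780.00 mm²); the cylinder at (7, -3.5): section is a regular 12-gon, circumradius r=8 (area = (12/2)·8.000²·sin(360°/12) = 192.00 mm²); Combining (union): the regions partially overlap — summed areas 972.00 mm² minus the doubly-counted overlap 43.28 mm² gives 928.72 mm² — area = 928.72 mm². So its area = 928.72 mm². Layer 61 (z = 6.1): the cube is absent (z outside [0, 6]); the cylinder at (7, -3.5): section is a regular 12-gon, circumradius r=8 (area = (12/2)·8.000²·sin(360°/12) = 192.00 mm²); Taking the union: only the r=8 cylinder at (7, -3.5) is present, so the union is just that shape — area = 192.00 mm². So its area = 192.00 mm². Layer 59 is larger (928.72 vs 192.00 mm²).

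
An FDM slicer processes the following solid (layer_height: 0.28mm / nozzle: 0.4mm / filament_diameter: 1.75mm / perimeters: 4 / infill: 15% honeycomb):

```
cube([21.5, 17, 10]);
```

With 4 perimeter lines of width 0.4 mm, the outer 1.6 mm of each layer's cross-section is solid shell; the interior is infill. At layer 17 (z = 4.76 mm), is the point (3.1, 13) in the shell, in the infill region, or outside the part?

infill

At z = 4.76 mm: the cube (footprint 21.5×17) is included at this height. Overall, the cross-section is a single solid region. The nearest boundary edge runs (0.00, 17.00)→(0.00, 0.00); distance from the point to it = 3.10 mm. The point is inside the cross-section and 3.10 mm from the nearest boundary — more than the 1.6 mm shell width (4 × 0.4), so it's in the infill interior.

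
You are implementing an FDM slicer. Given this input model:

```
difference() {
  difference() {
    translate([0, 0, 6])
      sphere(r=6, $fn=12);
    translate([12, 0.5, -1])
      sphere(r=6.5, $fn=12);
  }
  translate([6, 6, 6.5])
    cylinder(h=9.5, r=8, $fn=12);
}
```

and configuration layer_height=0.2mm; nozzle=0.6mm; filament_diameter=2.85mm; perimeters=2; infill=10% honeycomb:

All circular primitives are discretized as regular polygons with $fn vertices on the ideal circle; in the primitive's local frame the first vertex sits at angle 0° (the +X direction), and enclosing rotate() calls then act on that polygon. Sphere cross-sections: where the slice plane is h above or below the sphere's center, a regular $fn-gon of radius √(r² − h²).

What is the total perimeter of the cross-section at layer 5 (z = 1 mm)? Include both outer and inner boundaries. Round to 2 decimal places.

At z = 1 mm: the r=6 sphere contributes a regular 12-gon of circumradius √(6²−5²) = 3.317 (perimeter = 2·12·3.317·sin(180°/12) = 20.60 mm); the r=6.5 sphere at (12, 0.5) contributes a regular 12-gon of circumradius √(6.5²−2²) = 6.185 (perimeter = 2·12·6.185·sin(180°/12) = 38.42 mm); Taking the first minus the rest: starting from the r=6 sphere, the r=6.5 sphere at (12, 0.5) misses the remaining region (no effect) — boundary = 20.60 mm; the cylinder at (6, 6) is not intersected at this z (z outside [6.5, 16]); Subtracting the remaining from the first: none of the subtracted shapes is present at this height, so the result so far is unchanged — boundary = 20.60 mm. Overall, the cross-section is a single solid region. Total boundary length (outer) = 20.60 mm.

20.60 mm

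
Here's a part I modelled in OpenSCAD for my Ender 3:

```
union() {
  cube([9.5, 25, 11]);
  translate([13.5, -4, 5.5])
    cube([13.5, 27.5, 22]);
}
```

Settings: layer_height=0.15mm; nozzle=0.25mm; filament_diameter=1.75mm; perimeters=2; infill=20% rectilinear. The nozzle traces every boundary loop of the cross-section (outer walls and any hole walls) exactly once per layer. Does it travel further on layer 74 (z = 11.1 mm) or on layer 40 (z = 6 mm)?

layer 40 (z = 6 mm)

Layer 74 (z = 11.1): the cube is absent (z outside [0, 11]); the 13.5×27.5 cube at (13.5, -4) contributes its full rectangle (perimeter 82.00 mm); Taking the union: only the 13.5×27.5 cube at (13.5, -4) is present, so the union is just that shape — boundary = 82.00 mm. So its perimeter = 82.00 mm. Layer 40 (z = 6): the cube is present — its section is the full 9.5×25 rectangle (perimeter 69.00 mm); the 13.5×27.5 cube at (13.5, -4) contributes its full rectangle (perimeter 82.00 mm); Combining (union): the 2 present regions are separate (no shared area or edge), so areas and boundary lengths simply add and each stays a separate island — boundary = 151.00 mm. So its perimeter = 151.00 mm. Layer 40 is larger (151.00 vs 82.00 mm).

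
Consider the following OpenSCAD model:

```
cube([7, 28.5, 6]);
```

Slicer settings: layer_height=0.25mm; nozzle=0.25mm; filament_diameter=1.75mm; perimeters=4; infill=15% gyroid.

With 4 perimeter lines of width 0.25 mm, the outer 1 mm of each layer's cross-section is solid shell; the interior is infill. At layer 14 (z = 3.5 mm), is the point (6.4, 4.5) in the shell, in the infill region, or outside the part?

shell

At z = 3.5 mm: the cube (footprint 7×28.5) is included at this height. Overall, the cross-section is a single solid region. The nearest boundary edge runs (7.00, 0.00)→(7.00, 28.50); distance from the point to it = 0.60 mm. The point is inside the cross-section, 0.60 mm from the nearest boundary — within the 1 mm shell band (4 × 0.25).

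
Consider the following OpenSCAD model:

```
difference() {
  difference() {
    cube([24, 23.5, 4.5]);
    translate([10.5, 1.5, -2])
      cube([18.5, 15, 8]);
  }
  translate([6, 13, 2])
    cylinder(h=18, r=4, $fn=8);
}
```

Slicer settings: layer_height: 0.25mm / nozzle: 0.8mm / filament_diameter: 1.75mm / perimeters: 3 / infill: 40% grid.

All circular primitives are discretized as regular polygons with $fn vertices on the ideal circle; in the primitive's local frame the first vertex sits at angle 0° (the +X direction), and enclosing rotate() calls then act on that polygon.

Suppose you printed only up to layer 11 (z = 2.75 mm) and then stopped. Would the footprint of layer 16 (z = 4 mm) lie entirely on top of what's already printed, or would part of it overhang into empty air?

entirely on top

Compare the two slices. At z = 2.75: the cube is present — its section is the full 24×23.5 rectangle (area 564.00 mm²); the cube at (10.5, 1.5) (footprint 18.5×15) is included at this height (area 277.50 mm²); Taking the first minus the rest: starting from the 24×23.5 cube (564.00 mm²), the 18.5×15 cube at (10.5, 1.5) partially overlaps it — only the 202.50 mm² overlap (of its 277.50 mm²) is removed, clipping the outline — area = 361.50 mm²; the cylinder at (6, 13): section is a regular 8-gon, circumradius r=4 (area = (8/2)·4.000²·sin(360°/8) = 45.25 mm²); After the difference (first − rest): starting from the result so far (361.50 mm²), the r=4 cylinder at (6, 13) lies wholly inside it (removes its full 45.25 mm² and its 24.49 mm outline becomes a hole wall) — area = 316.25 mm². At z = 4: the cube (footprint 24×23.5) is included at this height (area 564.00 mm²); the 18.5×15 cube at (10.5, 1.5) contributes its full rectangle (area 277.50 mm²); Taking the first minus the rest: starting from the 24×23.5 cube (564.00 mm²), the 18.5×15 cube at (10.5, 1.5) partially overlaps it — only the 202.50 mm² overlap (of its 277.50 mm²) is removed, clipping the outline — area = 361.50 mm²; the r=4 cylinder at (6, 13) contributes a regular 8-gon of circumradius 4 (area = (8/2)·4.000²·sin(360°/8) = 45.25 mm²); After the difference (first − rest): starting from the result so far (361.50 mm²), the r=4 cylinder at (6, 13) lies wholly inside it (removes its full 45.25 mm² and its 24.49 mm outline becomes a hole wall) — area = 316.25 mm². Checking containment: the cross-section at z = 4 is a subset of the cross-section at z = 2.75.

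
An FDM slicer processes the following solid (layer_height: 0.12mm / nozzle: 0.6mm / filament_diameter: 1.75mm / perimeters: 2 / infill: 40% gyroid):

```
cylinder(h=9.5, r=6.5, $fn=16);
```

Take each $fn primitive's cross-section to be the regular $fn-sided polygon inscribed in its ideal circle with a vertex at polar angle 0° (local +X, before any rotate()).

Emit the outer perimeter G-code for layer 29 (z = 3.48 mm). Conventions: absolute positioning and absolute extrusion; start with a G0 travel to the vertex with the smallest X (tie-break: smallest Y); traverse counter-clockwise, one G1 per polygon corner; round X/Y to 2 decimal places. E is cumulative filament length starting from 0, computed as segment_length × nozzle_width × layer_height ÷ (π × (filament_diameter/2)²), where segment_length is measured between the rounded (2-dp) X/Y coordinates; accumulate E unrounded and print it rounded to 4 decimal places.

G0 X-6.50 Y0.00 Z3.48
G1 X-6.01 Y-2.49 E0.0760
G1 X-4.60 Y-4.60 E0.1519
G1 X-2.49 Y-6.01 E0.2279
G1 X0.00 Y-6.50 E0.3039
G1 X2.49 Y-6.01 E0.3798
G1 X4.60 Y-4.60 E0.4558
G1 X6.01 Y-2.49 E0.5318
G1 X6.50 Y0.00 E0.6077
G1 X6.01 Y2.49 E0.6837
G1 X4.60 Y4.60 E0.7597
G1 X2.49 Y6.01 E0.8356
G1 X0.00 Y6.50 E0.9116
G1 X-2.49 Y6.01 E0.9876
G1 X-4.60 Y4.60 E1.0635
G1 X-6.01 Y2.49 E1.1395
G1 X-6.50 Y0.00 E1.2154

At z = 3.48 mm: the cylinder: section is a regular 16-gon, circumradius r=6.5. The outline is a single polygon with 16 vertices. Extrusion per mm of travel: 0.6 × 0.12 / (π × 0.875²) = 0.029934. Accumulating E over each segment gives final E = 1.2154.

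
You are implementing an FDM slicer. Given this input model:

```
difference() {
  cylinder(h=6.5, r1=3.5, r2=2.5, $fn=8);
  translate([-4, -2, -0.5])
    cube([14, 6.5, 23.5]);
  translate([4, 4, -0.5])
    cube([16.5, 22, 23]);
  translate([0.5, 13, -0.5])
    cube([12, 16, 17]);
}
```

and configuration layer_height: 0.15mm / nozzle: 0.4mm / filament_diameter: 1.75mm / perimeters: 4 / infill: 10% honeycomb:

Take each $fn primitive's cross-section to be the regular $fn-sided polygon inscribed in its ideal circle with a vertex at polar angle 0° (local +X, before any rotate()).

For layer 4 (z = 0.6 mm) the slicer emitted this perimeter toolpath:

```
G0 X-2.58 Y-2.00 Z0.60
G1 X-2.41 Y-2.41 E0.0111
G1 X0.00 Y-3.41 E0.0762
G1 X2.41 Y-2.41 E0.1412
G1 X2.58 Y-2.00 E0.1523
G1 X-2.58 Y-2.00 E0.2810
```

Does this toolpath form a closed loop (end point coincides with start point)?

Start point (G0): (-2.58, -2.00). End point (last G1): the path returns to the start — closed.

yes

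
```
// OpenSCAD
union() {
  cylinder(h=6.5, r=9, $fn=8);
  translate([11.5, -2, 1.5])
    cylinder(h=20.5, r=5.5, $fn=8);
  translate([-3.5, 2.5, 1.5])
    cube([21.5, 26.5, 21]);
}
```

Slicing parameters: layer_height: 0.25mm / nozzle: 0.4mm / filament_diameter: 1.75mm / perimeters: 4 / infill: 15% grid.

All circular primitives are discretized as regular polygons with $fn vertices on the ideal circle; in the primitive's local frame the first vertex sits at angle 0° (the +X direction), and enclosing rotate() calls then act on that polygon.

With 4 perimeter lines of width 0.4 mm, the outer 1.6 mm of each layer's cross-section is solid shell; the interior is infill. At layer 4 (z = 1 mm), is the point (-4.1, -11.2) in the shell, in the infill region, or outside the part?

outside

At z = 1 mm: the cylinder: section is a regular 8-gon, circumradius r=9; the cylinder at (11.5, -2) is absent (z outside [1.5, 22]); the cube at (-3.5, 2.5) does not reach this height (z outside [1.5, 22.5]); Taking the union: only the r=9 cylinder is present, so the union is just that shape — 1 connected region. Overall, the cross-section is a single solid region. The nearest boundary edge runs (-6.36, -6.36)→(-0.00, -9.00); distance from the point to it = 3.60 mm. The point is not inside any of the regions above, so it lies outside the cross-section (3.60 mm from the nearest boundary).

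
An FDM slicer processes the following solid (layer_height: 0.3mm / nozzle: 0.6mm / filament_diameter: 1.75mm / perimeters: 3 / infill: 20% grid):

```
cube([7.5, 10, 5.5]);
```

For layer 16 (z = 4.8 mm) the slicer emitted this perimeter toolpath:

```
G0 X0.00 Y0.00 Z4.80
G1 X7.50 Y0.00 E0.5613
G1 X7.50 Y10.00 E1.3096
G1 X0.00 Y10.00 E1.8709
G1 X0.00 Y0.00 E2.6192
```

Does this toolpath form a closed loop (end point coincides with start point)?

Start point (G0): (0.00, 0.00). End point (last G1): the path returns to the start — closed.

yes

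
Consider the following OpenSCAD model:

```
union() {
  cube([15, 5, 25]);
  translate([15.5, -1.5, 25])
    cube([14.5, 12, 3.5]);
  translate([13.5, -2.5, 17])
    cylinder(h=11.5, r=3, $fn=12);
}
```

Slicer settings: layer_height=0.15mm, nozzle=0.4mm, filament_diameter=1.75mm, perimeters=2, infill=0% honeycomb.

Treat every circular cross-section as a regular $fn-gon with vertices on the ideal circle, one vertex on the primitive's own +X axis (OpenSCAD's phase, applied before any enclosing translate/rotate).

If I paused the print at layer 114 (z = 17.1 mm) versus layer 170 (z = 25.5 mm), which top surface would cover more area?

layer 170 (z = 25.5 mm)

Layer 114 (z = 17.1): the 15×5 cube contributes its full rectangle (area 75.00 mm²); the cube at (15.5, -1.5) does not reach this height (z outside [25, 28.5]); the r=3 cylinder at (13.5, -2.5) gives a regular 12-gon of circumradius 3 (constant along its height) (area = (12/2)·3.000²·sin(360°/12) = 27.00 mm²); Combining (union): the regions partially overlap — summed areas 102.00 mm² minus the doubly-counted overlap 0.90 mm² gives 101.10 mm² — area = 101.10 mm². So its area = 101.10 mm². Layer 170 (z = 25.5): the cube is not intersected at this z (z outside [0, 25]); the 14.5×12 cube at (15.5, -1.5) contributes its full rectangle (area 174.00 mm²); the r=3 cylinder at (13.5, -2.5) contributes a regular 12-gon of circumradius 3 (area = (12/2)·3.000²·sin(360°/12) = 27.00 mm²); Combining (union): the regions partially overlap — summed areas 201.00 mm² minus the doubly-counted overlap 0.51 mm² gives 200.49 mm² — area = 200.49 mm². So its area = 200.49 mm². Layer 170 is larger (200.49 vs 101.10 mm²).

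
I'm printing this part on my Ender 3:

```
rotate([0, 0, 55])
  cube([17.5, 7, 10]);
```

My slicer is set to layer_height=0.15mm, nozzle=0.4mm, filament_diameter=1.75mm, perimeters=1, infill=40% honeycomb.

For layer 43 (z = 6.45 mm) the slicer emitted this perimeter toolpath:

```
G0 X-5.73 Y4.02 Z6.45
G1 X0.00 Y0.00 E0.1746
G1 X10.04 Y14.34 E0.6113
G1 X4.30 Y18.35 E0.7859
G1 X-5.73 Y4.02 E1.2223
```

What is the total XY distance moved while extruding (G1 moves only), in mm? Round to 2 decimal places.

Sum the Euclidean lengths of each G1 segment: total = 49.00 mm.

49.00 mm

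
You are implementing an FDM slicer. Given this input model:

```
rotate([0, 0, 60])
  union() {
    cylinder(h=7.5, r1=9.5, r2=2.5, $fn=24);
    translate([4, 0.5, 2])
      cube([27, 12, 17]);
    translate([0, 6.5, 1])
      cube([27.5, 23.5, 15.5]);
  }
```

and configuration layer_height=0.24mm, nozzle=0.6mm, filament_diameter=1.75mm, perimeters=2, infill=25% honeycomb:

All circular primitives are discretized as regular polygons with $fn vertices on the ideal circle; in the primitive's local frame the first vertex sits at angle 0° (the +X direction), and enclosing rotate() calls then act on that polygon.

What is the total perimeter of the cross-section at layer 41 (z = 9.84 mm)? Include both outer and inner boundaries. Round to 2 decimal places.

121.00 mm

At z = 9.84 mm: the cone is not intersected at this z (z outside [0, 7.5]); the cube at (4, 0.5) (footprint 27×12) is included at this height (perimeter 78.00 mm); the cube at (0, 6.5) (footprint 27.5×23.5) is included at this height (perimeter 102.00 mm); Combining (union): the regions partially overlap (shared area 141.00 mm²), so the edge portions inside another operand are dropped and the merged outline is re-measured after clipping — boundary = 121.00 mm; (rotated 60° about Z; rotation is an isometry so areas/perimeters/island counts are preserved). Overall, the cross-section is a single solid region. Total boundary length (outer) = 121.00 mm.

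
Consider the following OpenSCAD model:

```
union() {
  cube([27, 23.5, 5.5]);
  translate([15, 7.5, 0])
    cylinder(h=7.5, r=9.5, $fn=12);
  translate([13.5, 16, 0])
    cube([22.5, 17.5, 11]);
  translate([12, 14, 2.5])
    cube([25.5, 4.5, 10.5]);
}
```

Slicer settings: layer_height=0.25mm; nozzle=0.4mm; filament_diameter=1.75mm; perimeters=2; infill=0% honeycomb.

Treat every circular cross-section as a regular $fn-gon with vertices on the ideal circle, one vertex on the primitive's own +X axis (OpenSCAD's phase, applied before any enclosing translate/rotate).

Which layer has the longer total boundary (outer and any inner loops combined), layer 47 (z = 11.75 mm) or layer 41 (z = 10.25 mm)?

Layer 47 (z = 11.75): the cube is absent (z outside [0, 5.5]); the cylinder at (15, 7.5) does not reach this height (z outside [0, 7.5]); the cube at (13.5, 16) is not intersected at this z (z outside [0, 11]); the cube at (12, 14) is present — its section is the full 25.5×4.5 rectangle (perimeter 60.00 mm); Merging all regions: only the 25.5×4.5 cube at (12, 14) is present, so the union is just that shape — boundary = 60.00 mm. So its perimeter = 60.00 mm. Layer 41 (z = 10.25): the cube is absent (z outside [0, 5.5]); the cylinder at (15, 7.5) is absent (z outside [0, 7.5]); the cube at (13.5, 16) is present — its section is the full 22.5×17.5 rectangle (perimeter 80.00 mm); the 25.5×4.5 cube at (12, 14) contributes its full rectangle (perimeter 60.00 mm); Combining (union): the regions partially overlap (shared area 56.25 mm²), so the edge portions inside another operand are dropped and the merged outline is re-measured after clipping — boundary = 90.00 mm. So its perimeter = 90.00 mm. Layer 41 is larger (90.00 vs 60.00 mm).

layer 41 (z = 10.25 mm)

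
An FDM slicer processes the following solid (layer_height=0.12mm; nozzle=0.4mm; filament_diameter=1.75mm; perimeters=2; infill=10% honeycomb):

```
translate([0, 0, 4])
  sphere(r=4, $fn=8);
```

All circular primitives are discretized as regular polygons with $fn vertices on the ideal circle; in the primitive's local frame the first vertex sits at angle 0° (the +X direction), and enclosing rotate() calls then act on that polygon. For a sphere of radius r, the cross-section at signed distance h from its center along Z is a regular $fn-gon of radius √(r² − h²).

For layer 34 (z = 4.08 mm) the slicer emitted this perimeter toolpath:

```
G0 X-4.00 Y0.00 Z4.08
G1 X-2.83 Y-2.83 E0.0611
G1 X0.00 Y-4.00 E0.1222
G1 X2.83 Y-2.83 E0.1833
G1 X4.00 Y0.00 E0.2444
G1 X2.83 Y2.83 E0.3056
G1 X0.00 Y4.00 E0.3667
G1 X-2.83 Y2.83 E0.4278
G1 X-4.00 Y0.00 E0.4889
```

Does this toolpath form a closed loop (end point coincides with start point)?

Start point (G0): (-4.00, 0.00). End point (last G1): the path returns to the start — closed.

yes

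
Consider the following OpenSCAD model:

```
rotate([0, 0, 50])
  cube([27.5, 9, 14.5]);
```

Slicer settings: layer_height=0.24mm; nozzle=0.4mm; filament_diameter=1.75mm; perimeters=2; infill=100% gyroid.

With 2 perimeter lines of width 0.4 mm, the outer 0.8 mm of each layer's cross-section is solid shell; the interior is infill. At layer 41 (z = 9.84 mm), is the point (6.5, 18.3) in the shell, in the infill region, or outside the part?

At z = 9.84 mm: the cube is present — its section is the full 27.5×9 rectangle; (rotated 50° about Z; rotation is an isometry so areas/perimeters/island counts are preserved). Overall, the cross-section is a single solid region. Undo the 50° rotation: the query point maps to (18.197, 6.784) in the un-rotated model frame. The nearest boundary edge runs (27.50, 9.00)→(0.00, 9.00); distance from the point to it = 2.22 mm. The point is inside the cross-section and 2.22 mm from the nearest boundary — more than the 0.8 mm shell width (2 × 0.4), so it's in the infill interior.

infill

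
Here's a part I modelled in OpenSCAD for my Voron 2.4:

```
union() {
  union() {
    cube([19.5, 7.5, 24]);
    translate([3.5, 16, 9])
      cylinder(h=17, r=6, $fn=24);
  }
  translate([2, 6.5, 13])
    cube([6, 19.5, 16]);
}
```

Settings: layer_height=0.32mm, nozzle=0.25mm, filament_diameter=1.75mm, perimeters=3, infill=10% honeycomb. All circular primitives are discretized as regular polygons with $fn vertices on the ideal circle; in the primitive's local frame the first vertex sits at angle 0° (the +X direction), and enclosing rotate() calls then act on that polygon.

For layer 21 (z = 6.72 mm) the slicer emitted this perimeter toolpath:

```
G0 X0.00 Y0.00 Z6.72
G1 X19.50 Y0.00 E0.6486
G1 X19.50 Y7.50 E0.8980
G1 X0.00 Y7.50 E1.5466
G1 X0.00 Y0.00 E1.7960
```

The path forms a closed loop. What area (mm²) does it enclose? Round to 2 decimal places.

Apply the shoelace formula to the sequence of (X, Y) vertices; enclosed area = 146.25 mm².

146.25 mm²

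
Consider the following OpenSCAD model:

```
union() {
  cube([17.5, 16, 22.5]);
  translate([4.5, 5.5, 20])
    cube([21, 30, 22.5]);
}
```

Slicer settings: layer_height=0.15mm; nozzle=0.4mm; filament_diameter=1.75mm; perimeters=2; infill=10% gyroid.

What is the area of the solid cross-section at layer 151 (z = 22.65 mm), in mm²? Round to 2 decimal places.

630.00 mm²

At z = 22.65 mm: the cube is not intersected at this z (z outside [0, 22.5]); the 21×30 cube at (4.5, 5.5) contributes its full rectangle (area 630.00 mm²); Taking the union: only the 21×30 cube at (4.5, 5.5) is present, so the union is just that shape — area = 630.00 mm². Overall, the cross-section is a single solid region. Net area = 630.00 mm².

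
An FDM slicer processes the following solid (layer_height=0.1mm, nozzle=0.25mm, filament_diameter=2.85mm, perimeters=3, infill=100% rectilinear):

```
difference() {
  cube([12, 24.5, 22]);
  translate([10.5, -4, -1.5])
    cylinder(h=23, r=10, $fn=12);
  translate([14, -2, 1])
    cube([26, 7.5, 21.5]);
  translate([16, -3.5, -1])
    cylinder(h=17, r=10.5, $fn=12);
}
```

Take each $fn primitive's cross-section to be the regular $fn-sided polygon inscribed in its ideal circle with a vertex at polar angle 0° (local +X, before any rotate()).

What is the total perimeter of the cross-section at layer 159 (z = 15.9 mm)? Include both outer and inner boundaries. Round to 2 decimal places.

69.58 mm

At z = 15.9 mm: the 12×24.5 cube contributes its full rectangle (perimeter 73.00 mm); the r=10 cylinder at (10.5, -4) gives a regular 12-gon of circumradius 10 (constant along its height) (perimeter = 2·12·10.000·sin(180°/12) = 62.12 mm); the cube at (14, -2) (footprint 26×7.5) is included at this height (perimeter 67.00 mm); the r=10.5 cylinder at (16, -3.5) gives a regular 12-gon of circumradius 10.5 (constant along its height) (perimeter = 2·12·10.500·sin(180°/12) = 65.22 mm); After the difference (first − rest): starting from the 12×24.5 cube, the r=10 cylinder at (10.5, -4) partially overlaps it — only the 45.84 mm² overlap (of its 300.00 mm²) is removed, clipping the outline; the 26×7.5 cube at (14, -2) misses the remaining region (no effect); the r=10.5 cylinder at (16, -3.5) partially overlaps it — only the 0.10 mm² overlap (of its 330.75 mm²) is removed, clipping the outline — boundary = 69.58 mm. Overall, the cross-section is a single solid region. Total boundary length (outer) = 69.58 mm.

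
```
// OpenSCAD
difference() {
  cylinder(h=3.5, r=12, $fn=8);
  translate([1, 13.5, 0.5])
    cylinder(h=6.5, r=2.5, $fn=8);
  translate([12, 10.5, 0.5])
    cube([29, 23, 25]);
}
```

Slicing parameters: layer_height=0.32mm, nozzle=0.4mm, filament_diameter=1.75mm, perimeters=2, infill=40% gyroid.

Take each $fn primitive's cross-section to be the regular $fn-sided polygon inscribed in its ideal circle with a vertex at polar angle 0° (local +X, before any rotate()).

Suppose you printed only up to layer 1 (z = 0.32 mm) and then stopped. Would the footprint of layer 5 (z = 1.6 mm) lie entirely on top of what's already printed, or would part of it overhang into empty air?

entirely on top

Compare the two slices. At z = 0.32: the cylinder: section is a regular 8-gon, circumradius r=12 (area = (8/2)·12.000²·sin(360°/8) = 407.29 mm²); the cylinder at (1, 13.5) does not reach this height (z outside [0.5, 7]); the cube at (12, 10.5) is absent (z outside [0.5, 25.5]); After the difference (first − rest): none of the subtracted shapes is present at this height, so the r=12 cylinder is unchanged — area = 407.29 mm². At z = 1.6: the r=12 cylinder contributes a regular 8-gon of circumradius 12 (area = (8/2)·12.000²·sin(360°/8) = 407.29 mm²); the r=2.5 cylinder at (1, 13.5) gives a regular 8-gon of circumradius 2.5 (constant along its height) (area = (8/2)·2.500²·sin(360°/8) = 17.68 mm²); the cube at (12, 10.5) is present — its section is the full 29×23 rectangle (area 667.00 mm²); After the difference (first − rest): starting from the r=12 cylinder (407.29 mm²), the r=2.5 cylinder at (1, 13.5) partially overlaps it — only the 1.00 mm² overlap (of its 17.68 mm²) is removed, clipping the outline; the 29×23 cube at (12, 10.5) misses the remaining region (no effect) — area = 406.29 mm². Checking containment: the cross-section at z = 1.6 is a subset of the cross-section at z = 0.32.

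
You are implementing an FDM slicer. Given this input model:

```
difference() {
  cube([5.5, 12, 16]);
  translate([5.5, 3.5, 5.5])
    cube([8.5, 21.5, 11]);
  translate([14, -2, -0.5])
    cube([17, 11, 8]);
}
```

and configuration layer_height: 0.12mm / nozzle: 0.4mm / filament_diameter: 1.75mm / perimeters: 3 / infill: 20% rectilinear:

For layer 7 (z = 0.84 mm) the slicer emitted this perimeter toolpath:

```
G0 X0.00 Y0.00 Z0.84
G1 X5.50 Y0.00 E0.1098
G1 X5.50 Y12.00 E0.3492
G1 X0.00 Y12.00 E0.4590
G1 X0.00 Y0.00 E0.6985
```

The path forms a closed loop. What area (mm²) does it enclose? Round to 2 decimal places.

66.00 mm²

Apply the shoelace formula to the sequence of (X, Y) vertices; enclosed area = 66.00 mm².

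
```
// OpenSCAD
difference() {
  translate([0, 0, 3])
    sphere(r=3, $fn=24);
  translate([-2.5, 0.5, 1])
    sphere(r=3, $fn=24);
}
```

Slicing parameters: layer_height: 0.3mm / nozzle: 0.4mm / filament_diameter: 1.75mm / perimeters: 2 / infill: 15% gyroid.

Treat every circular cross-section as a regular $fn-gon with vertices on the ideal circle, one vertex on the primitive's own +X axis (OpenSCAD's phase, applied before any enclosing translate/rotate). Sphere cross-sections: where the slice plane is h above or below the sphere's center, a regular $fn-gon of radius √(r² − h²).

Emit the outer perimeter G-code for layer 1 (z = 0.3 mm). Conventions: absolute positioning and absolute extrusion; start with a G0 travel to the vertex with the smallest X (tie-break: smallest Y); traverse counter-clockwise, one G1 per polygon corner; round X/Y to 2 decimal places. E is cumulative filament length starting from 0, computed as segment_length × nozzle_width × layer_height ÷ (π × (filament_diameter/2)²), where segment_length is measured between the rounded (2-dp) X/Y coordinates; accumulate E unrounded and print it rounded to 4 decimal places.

G0 X-0.22 Y-1.28 Z0.30
G1 X0.00 Y-1.31 E0.0111
G1 X0.34 Y-1.26 E0.0282
G1 X0.65 Y-1.13 E0.0450
G1 X0.92 Y-0.92 E0.0621
G1 X1.13 Y-0.65 E0.0791
G1 X1.26 Y-0.34 E0.0959
G1 X1.31 Y0.00 E0.1130
G1 X1.26 Y0.34 E0.1302
G1 X1.13 Y0.65 E0.1470
G1 X0.92 Y0.92 E0.1640
G1 X0.65 Y1.13 E0.1811
G1 X0.34 Y1.26 E0.1979
G1 X0.31 Y1.27 E0.1994
G1 X0.32 Y1.26 E0.2001
G1 X0.42 Y0.50 E0.2384
G1 X0.32 Y-0.26 E0.2766
G1 X0.03 Y-0.96 E0.3144
G1 X-0.22 Y-1.28 E0.3347

At z = 0.3 mm: the sphere: section is a regular 24-gon, circumradius = √(r²−h²) = √(3²−2.7²) = 1.308; the r=3 sphere at (-2.5, 0.5) contributes a regular 24-gon of circumradius √(3²−0.7²) = 2.917; Taking the first minus the rest: starting from the r=3 sphere, the r=3 sphere at (-2.5, 0.5) partially overlaps it — only the 3.31 mm² overlap (of its 26.43 mm²) is removed, clipping the outline — 1 connected region. The outline is a single polygon with 18 vertices. Extrusion per mm of travel: 0.4 × 0.3 / (π × 0.875²) = 0.049890. Accumulating E over each segment gives final E = 0.3347.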